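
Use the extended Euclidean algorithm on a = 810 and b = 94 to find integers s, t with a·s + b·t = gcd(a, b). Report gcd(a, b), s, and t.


Euclidean algorithm on (810, 94) — divide until remainder is 0:
  810 = 8 · 94 + 58
  94 = 1 · 58 + 36
  58 = 1 · 36 + 22
  36 = 1 · 22 + 14
  22 = 1 · 14 + 8
  14 = 1 · 8 + 6
  8 = 1 · 6 + 2
  6 = 3 · 2 + 0
gcd(810, 94) = 2.
Track Bezout coefficients alongside the remainders: start with r₀ = 810 = a·1 + b·0 (s = 1, t = 0) and r₁ = 94 = a·0 + b·1 (s = 0, t = 1); each new remainder r_{k+1} = r_{k-1} − q_k·r_k inherits s_{k+1} = s_{k-1} − q_k·s_k, t_{k+1} = t_{k-1} − q_k·t_k, so r_k = a·s_k + b·t_k at every step:
  q = 8: r = 58, s = 1 − 8·0 = 1, t = 0 − 8·1 = -8  (check: 810·1 + 94·(-8) = 58)
  q = 1: r = 36, s = 0 − 1·1 = -1, t = 1 − 1·(-8) = 9  (check: 810·(-1) + 94·9 = 36)
  q = 1: r = 22, s = 1 − 1·(-1) = 2, t = -8 − 1·9 = -17  (check: 810·2 + 94·(-17) = 22)
  q = 1: r = 14, s = -1 − 1·2 = -3, t = 9 − 1·(-17) = 26  (check: 810·(-3) + 94·26 = 14)
  q = 1: r = 8, s = 2 − 1·(-3) = 5, t = -17 − 1·26 = -43  (check: 810·5 + 94·(-43) = 8)
  q = 1: r = 6, s = -3 − 1·5 = -8, t = 26 − 1·(-43) = 69  (check: 810·(-8) + 94·69 = 6)
  q = 1: r = 2, s = 5 − 1·(-8) = 13, t = -43 − 1·69 = -112  (check: 810·13 + 94·(-112) = 2)
The row with r = 2 (the gcd) gives the Bezout coefficients s = 13, t = -112.
Result: 810 · (13) + 94 · (-112) = 2.

gcd(810, 94) = 2; s = 13, t = -112 (check: 810·13 + 94·(-112) = 2).


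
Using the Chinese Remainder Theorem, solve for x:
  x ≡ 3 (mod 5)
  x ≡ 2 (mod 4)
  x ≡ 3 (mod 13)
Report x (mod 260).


Moduli 5, 4, 13 are pairwise coprime; by CRT there is a unique solution modulo M = 5 · 4 · 13 = 260.
Solve pairwise, accumulating the modulus:
  Start with x ≡ 3 (mod 5).
  Combine with x ≡ 2 (mod 4): since gcd(5, 4) = 1, we get a unique residue mod 20.
    Write x = 3 + 5·t and substitute into x ≡ 2 (mod 4): 5·t ≡ 2 − 3 = -1 (mod 4).
    Reduce coefficients mod 4: 1·t ≡ 3 (mod 4).
    So t ≡ 3 (mod 4).
    Then x = 3 + 5·3 = 18, valid modulo lcm(5, 4) = 20: x ≡ 18 (mod 20).
  Combine with x ≡ 3 (mod 13): since gcd(20, 13) = 1, we get a unique residue mod 260.
    Write x = 18 + 20·t and substitute into x ≡ 3 (mod 13): 20·t ≡ 3 − 18 = -15 (mod 13).
    Reduce coefficients mod 13: 7·t ≡ 11 (mod 13).
    The inverse of 7 mod 13 is 2 (since 7·2 = 14 = 1·13 + 1), so t ≡ 2·11 = 22 ≡ 9 (mod 13).
    Then x = 18 + 20·9 = 198, valid modulo lcm(20, 13) = 260: x ≡ 198 (mod 260).
Verify: 198 mod 5 = 3 ✓, 198 mod 4 = 2 ✓, 198 mod 13 = 3 ✓.

x ≡ 198 (mod 260).


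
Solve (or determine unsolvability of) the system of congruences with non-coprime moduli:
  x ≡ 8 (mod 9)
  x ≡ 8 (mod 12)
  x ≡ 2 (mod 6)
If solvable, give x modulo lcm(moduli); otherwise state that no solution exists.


Moduli 9, 12, 6 are not pairwise coprime, so CRT works modulo lcm(m_i) when all pairwise compatibility conditions hold.
Pairwise compatibility: gcd(m_i, m_j) must divide a_i - a_j for every pair.
Merge one congruence at a time:
  Start: x ≡ 8 (mod 9).
  Combine with x ≡ 8 (mod 12): gcd(9, 12) = 3; 8 - 8 = 0, which IS divisible by 3, so compatible.
    Write x = 8 + 9·t and substitute into x ≡ 8 (mod 12): 9·t ≡ 8 − 8 = 0 (mod 12).
    Divide the congruence (and modulus) by g = 3: 3·t ≡ 0 (mod 4).
    The inverse of 3 mod 4 is 3 (since 3·3 = 9 = 2·4 + 1), so t ≡ 3·0 = 0 ≡ 0 (mod 4).
    Then x = 8 + 9·0 = 8, valid modulo lcm(9, 12) = 36: x ≡ 8 (mod 36).
  Combine with x ≡ 2 (mod 6): gcd(36, 6) = 6; 2 - 8 = -6, which IS divisible by 6, so compatible.
    Write x = 8 + 36·t and substitute into x ≡ 2 (mod 6): 36·t ≡ 2 − 8 = -6 (mod 6).
    Divide the congruence (and modulus) by g = 6: 6·t ≡ -1 (mod 1).
    Modulo 1 every t works; take t = 0.
    Then x = 8 + 36·0 = 8, valid modulo lcm(36, 6) = 36: x ≡ 8 (mod 36).
Verify: 8 mod 9 = 8, 8 mod 12 = 8, 8 mod 6 = 2.

x ≡ 8 (mod 36).


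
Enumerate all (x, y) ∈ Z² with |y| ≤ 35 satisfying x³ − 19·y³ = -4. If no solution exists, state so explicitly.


The equation is x³ - 19y³ = -4. For fixed y, x³ = 19·y³ − 4, so a solution requires the RHS to be a perfect cube.
Strategy: iterate y from -35 to 35, compute RHS = 19·y³ − 4, and check whether it is a (positive or negative) perfect cube.
Check small values of y:
  y = 0: RHS = -4 is not a perfect cube.
  y = 1: RHS = 15 is not a perfect cube.
  y = -1: RHS = -23 is not a perfect cube.
  y = 2: RHS = 148 is not a perfect cube.
  y = -2: RHS = -156 is not a perfect cube.
  y = 3: RHS = 509 is not a perfect cube.
  y = -3: RHS = -517 is not a perfect cube.
Continuing the search up to |y| = 35 finds no solutions either.
No (x, y) in the scanned range satisfies the equation.

No integer solutions with |y| ≤ 35.


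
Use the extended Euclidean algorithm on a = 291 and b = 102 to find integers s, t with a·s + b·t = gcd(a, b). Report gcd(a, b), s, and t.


Euclidean algorithm on (291, 102) — divide until remainder is 0:
  291 = 2 · 102 + 87
  102 = 1 · 87 + 15
  87 = 5 · 15 + 12
  15 = 1 · 12 + 3
  12 = 4 · 3 + 0
gcd(291, 102) = 3.
Track Bezout coefficients alongside the remainders: start with r₀ = 291 = a·1 + b·0 (s = 1, t = 0) and r₁ = 102 = a·0 + b·1 (s = 0, t = 1); each new remainder r_{k+1} = r_{k-1} − q_k·r_k inherits s_{k+1} = s_{k-1} − q_k·s_k, t_{k+1} = t_{k-1} − q_k·t_k, so r_k = a·s_k + b·t_k at every step:
  q = 2: r = 87, s = 1 − 2·0 = 1, t = 0 − 2·1 = -2  (check: 291·1 + 102·(-2) = 87)
  q = 1: r = 15, s = 0 − 1·1 = -1, t = 1 − 1·(-2) = 3  (check: 291·(-1) + 102·3 = 15)
  q = 5: r = 12, s = 1 − 5·(-1) = 6, t = -2 − 5·3 = -17  (check: 291·6 + 102·(-17) = 12)
  q = 1: r = 3, s = -1 − 1·6 = -7, t = 3 − 1·(-17) = 20  (check: 291·(-7) + 102·20 = 3)
The row with r = 3 (the gcd) gives the Bezout coefficients s = -7, t = 20.
Result: 291 · (-7) + 102 · (20) = 3.

gcd(291, 102) = 3; s = -7, t = 20 (check: 291·(-7) + 102·20 = 3).


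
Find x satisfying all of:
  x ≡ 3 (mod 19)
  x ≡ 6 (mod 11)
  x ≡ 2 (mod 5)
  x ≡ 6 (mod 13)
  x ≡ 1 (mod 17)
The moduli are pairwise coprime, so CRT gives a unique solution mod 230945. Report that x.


Product of moduli M = 19 · 11 · 5 · 13 · 17 = 230945.
Merge one congruence at a time:
  Start: x ≡ 3 (mod 19).
  Combine with x ≡ 6 (mod 11); new modulus lcm = 209.
    Write x = 3 + 19·t and substitute into x ≡ 6 (mod 11): 19·t ≡ 6 − 3 = 3 (mod 11).
    Reduce coefficients mod 11: 8·t ≡ 3 (mod 11).
    The inverse of 8 mod 11 is 7 (since 8·7 = 56 = 5·11 + 1), so t ≡ 7·3 = 21 ≡ 10 (mod 11).
    Then x = 3 + 19·10 = 193, valid modulo lcm(19, 11) = 209: x ≡ 193 (mod 209).
  Combine with x ≡ 2 (mod 5); new modulus lcm = 1045.
    Write x = 193 + 209·t and substitute into x ≡ 2 (mod 5): 209·t ≡ 2 − 193 = -191 (mod 5).
    Reduce coefficients mod 5: 4·t ≡ 4 (mod 5).
    The inverse of 4 mod 5 is 4 (since 4·4 = 16 = 3·5 + 1), so t ≡ 4·4 = 16 ≡ 1 (mod 5).
    Then x = 193 + 209·1 = 402, valid modulo lcm(209, 5) = 1045: x ≡ 402 (mod 1045).
  Combine with x ≡ 6 (mod 13); new modulus lcm = 13585.
    Write x = 402 + 1045·t and substitute into x ≡ 6 (mod 13): 1045·t ≡ 6 − 402 = -396 (mod 13).
    Reduce coefficients mod 13: 5·t ≡ 7 (mod 13).
    The inverse of 5 mod 13 is 8 (since 5·8 = 40 = 3·13 + 1), so t ≡ 8·7 = 56 ≡ 4 (mod 13).
    Then x = 402 + 1045·4 = 4582, valid modulo lcm(1045, 13) = 13585: x ≡ 4582 (mod 13585).
  Combine with x ≡ 1 (mod 17); new modulus lcm = 230945.
    Write x = 4582 + 13585·t and substitute into x ≡ 1 (mod 17): 13585·t ≡ 1 − 4582 = -4581 (mod 17).
    Reduce coefficients mod 17: 2·t ≡ 9 (mod 17).
    The inverse of 2 mod 17 is 9 (since 2·9 = 18 = 1·17 + 1), so t ≡ 9·9 = 81 ≡ 13 (mod 17).
    Then x = 4582 + 13585·13 = 181187, valid modulo lcm(13585, 17) = 230945: x ≡ 181187 (mod 230945).
Verify against each original: 181187 mod 19 = 3, 181187 mod 11 = 6, 181187 mod 5 = 2, 181187 mod 13 = 6, 181187 mod 17 = 1.

x ≡ 181187 (mod 230945).


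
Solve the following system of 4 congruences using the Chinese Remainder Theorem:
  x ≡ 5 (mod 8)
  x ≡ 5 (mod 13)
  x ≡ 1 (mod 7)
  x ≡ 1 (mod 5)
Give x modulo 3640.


Product of moduli M = 8 · 13 · 7 · 5 = 3640.
Merge one congruence at a time:
  Start: x ≡ 5 (mod 8).
  Combine with x ≡ 5 (mod 13); new modulus lcm = 104.
    Write x = 5 + 8·t and substitute into x ≡ 5 (mod 13): 8·t ≡ 5 − 5 = 0 (mod 13).
    The inverse of 8 mod 13 is 5 (since 8·5 = 40 = 3·13 + 1), so t ≡ 5·0 = 0 ≡ 0 (mod 13).
    Then x = 5 + 8·0 = 5, valid modulo lcm(8, 13) = 104: x ≡ 5 (mod 104).
  Combine with x ≡ 1 (mod 7); new modulus lcm = 728.
    Write x = 5 + 104·t and substitute into x ≡ 1 (mod 7): 104·t ≡ 1 − 5 = -4 (mod 7).
    Reduce coefficients mod 7: 6·t ≡ 3 (mod 7).
    The inverse of 6 mod 7 is 6 (since 6·6 = 36 = 5·7 + 1), so t ≡ 6·3 = 18 ≡ 4 (mod 7).
    Then x = 5 + 104·4 = 421, valid modulo lcm(104, 7) = 728: x ≡ 421 (mod 728).
  Combine with x ≡ 1 (mod 5); new modulus lcm = 3640.
    Write x = 421 + 728·t and substitute into x ≡ 1 (mod 5): 728·t ≡ 1 − 421 = -420 (mod 5).
    Reduce coefficients mod 5: 3·t ≡ 0 (mod 5).
    The inverse of 3 mod 5 is 2 (since 3·2 = 6 = 1·5 + 1), so t ≡ 2·0 = 0 ≡ 0 (mod 5).
    Then x = 421 + 728·0 = 421, valid modulo lcm(728, 5) = 3640: x ≡ 421 (mod 3640).
Verify against each original: 421 mod 8 = 5, 421 mod 13 = 5, 421 mod 7 = 1, 421 mod 5 = 1.

x ≡ 421 (mod 3640).


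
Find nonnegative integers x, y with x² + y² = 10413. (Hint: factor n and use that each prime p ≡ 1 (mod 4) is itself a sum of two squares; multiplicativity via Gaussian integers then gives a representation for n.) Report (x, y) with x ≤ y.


Step 1: Factor n = 10413 = 3^2 · 13 · 89.
Step 2: Check the mod-4 condition on each prime factor: 3 ≡ 3 (mod 4), exponent 2 (must be even); 13 ≡ 1 (mod 4), exponent 1; 89 ≡ 1 (mod 4), exponent 1.
All primes ≡ 3 (mod 4) appear to even exponent (or don't appear), so by the two-squares theorem n IS expressible as a sum of two squares.
Step 3: Build a representation. Group n = k² · m with k = 3 and m = 13 · 89 = 1157 (a product of primes ≡ 1 (mod 4)); a representation of m scales to one of n via (k·x)² + (k·y)² = k²(x² + y²). Each prime p ≡ 1 (mod 4) is itself a sum of two squares; find a² by testing p − a² for a perfect square:
  13: 13 − 1² = 12, 13 − 2² = 9 = 3² ⇒ 13 = 2² + 3².
  89: 89 − 1² = 88, 89 − 2² = 85, 89 − 3² = 80, 89 − 4² = 73, 89 − 5² = 64 = 8² ⇒ 89 = 5² + 8².
  Combine using the Brahmagupta–Fibonacci identity (a² + b²)(c² + d²) = (ac − bd)² + (ad + bc)² = (ac + bd)² + (ad − bc)²:
  13 · 89 = 1157: from (2² + 3²)(5² + 8²), take (2·5 − 3·8, 2·8 + 3·5) = (10 − 24, 16 + 15) = (-14, 31); dropping signs (only squares matter) gives (14, 31); check 14² + 31² = 196 + 961 = 1157 ✓.
  Scale by k = 3: (3·14, 3·31) = (42, 93).
Step 4: Order so x ≤ y and verify: 42² + 93² = 1764 + 8649 = 10413 = n. ✓

n = 10413 = 42² + 93² (one valid representation with x ≤ y).


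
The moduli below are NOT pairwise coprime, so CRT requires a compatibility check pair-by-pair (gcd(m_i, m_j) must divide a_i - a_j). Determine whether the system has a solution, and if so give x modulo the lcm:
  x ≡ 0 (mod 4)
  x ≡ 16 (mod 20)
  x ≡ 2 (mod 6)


Moduli 4, 20, 6 are not pairwise coprime, so CRT works modulo lcm(m_i) when all pairwise compatibility conditions hold.
Pairwise compatibility: gcd(m_i, m_j) must divide a_i - a_j for every pair.
Merge one congruence at a time:
  Start: x ≡ 0 (mod 4).
  Combine with x ≡ 16 (mod 20): gcd(4, 20) = 4; 16 - 0 = 16, which IS divisible by 4, so compatible.
    Write x = 0 + 4·t and substitute into x ≡ 16 (mod 20): 4·t ≡ 16 − 0 = 16 (mod 20).
    Divide the congruence (and modulus) by g = 4: 1·t ≡ 4 (mod 5).
    So t ≡ 4 (mod 5).
    Then x = 0 + 4·4 = 16, valid modulo lcm(4, 20) = 20: x ≡ 16 (mod 20).
  Combine with x ≡ 2 (mod 6): gcd(20, 6) = 2; 2 - 16 = -14, which IS divisible by 2, so compatible.
    Write x = 16 + 20·t and substitute into x ≡ 2 (mod 6): 20·t ≡ 2 − 16 = -14 (mod 6).
    Divide the congruence (and modulus) by g = 2: 10·t ≡ -7 (mod 3).
    Reduce coefficients mod 3: 1·t ≡ 2 (mod 3).
    So t ≡ 2 (mod 3).
    Then x = 16 + 20·2 = 56, valid modulo lcm(20, 6) = 60: x ≡ 56 (mod 60).
Verify: 56 mod 4 = 0, 56 mod 20 = 16, 56 mod 6 = 2.

x ≡ 56 (mod 60).


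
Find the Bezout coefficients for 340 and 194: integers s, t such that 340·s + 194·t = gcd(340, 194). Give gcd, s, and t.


Euclidean algorithm on (340, 194) — divide until remainder is 0:
  340 = 1 · 194 + 146
  194 = 1 · 146 + 48
  146 = 3 · 48 + 2
  48 = 24 · 2 + 0
gcd(340, 194) = 2.
Track Bezout coefficients alongside the remainders: start with r₀ = 340 = a·1 + b·0 (s = 1, t = 0) and r₁ = 194 = a·0 + b·1 (s = 0, t = 1); each new remainder r_{k+1} = r_{k-1} − q_k·r_k inherits s_{k+1} = s_{k-1} − q_k·s_k, t_{k+1} = t_{k-1} − q_k·t_k, so r_k = a·s_k + b·t_k at every step:
  q = 1: r = 146, s = 1 − 1·0 = 1, t = 0 − 1·1 = -1  (check: 340·1 + 194·(-1) = 146)
  q = 1: r = 48, s = 0 − 1·1 = -1, t = 1 − 1·(-1) = 2  (check: 340·(-1) + 194·2 = 48)
  q = 3: r = 2, s = 1 − 3·(-1) = 4, t = -1 − 3·2 = -7  (check: 340·4 + 194·(-7) = 2)
The row with r = 2 (the gcd) gives the Bezout coefficients s = 4, t = -7.
Result: 340 · (4) + 194 · (-7) = 2.

gcd(340, 194) = 2; s = 4, t = -7 (check: 340·4 + 194·(-7) = 2).


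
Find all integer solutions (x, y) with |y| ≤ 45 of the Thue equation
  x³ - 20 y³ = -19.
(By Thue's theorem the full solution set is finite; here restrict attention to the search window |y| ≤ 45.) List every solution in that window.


The equation is x³ - 20y³ = -19. For fixed y, x³ = 20·y³ − 19, so a solution requires the RHS to be a perfect cube.
Strategy: iterate y from -45 to 45, compute RHS = 20·y³ − 19, and check whether it is a (positive or negative) perfect cube.
Check small values of y:
  y = 0: RHS = -19 is not a perfect cube.
  y = 1: RHS = 1 = (1)³ ⇒ x = 1 works.
  y = -1: RHS = -39 is not a perfect cube.
  y = 2: RHS = 141 is not a perfect cube.
  y = -2: RHS = -179 is not a perfect cube.
  y = 3: RHS = 521 is not a perfect cube.
  y = -3: RHS = -559 is not a perfect cube.
Continuing the search up to |y| = 45 finds no further solutions beyond those listed.
Collected solutions: (1, 1).

Solutions (with |y| ≤ 45): (1, 1).


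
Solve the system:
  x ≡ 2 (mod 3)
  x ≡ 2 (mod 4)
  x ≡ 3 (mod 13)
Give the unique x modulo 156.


Moduli 3, 4, 13 are pairwise coprime; by CRT there is a unique solution modulo M = 3 · 4 · 13 = 156.
Solve pairwise, accumulating the modulus:
  Start with x ≡ 2 (mod 3).
  Combine with x ≡ 2 (mod 4): since gcd(3, 4) = 1, we get a unique residue mod 12.
    Write x = 2 + 3·t and substitute into x ≡ 2 (mod 4): 3·t ≡ 2 − 2 = 0 (mod 4).
    The inverse of 3 mod 4 is 3 (since 3·3 = 9 = 2·4 + 1), so t ≡ 3·0 = 0 ≡ 0 (mod 4).
    Then x = 2 + 3·0 = 2, valid modulo lcm(3, 4) = 12: x ≡ 2 (mod 12).
  Combine with x ≡ 3 (mod 13): since gcd(12, 13) = 1, we get a unique residue mod 156.
    Write x = 2 + 12·t and substitute into x ≡ 3 (mod 13): 12·t ≡ 3 − 2 = 1 (mod 13).
    The inverse of 12 mod 13 is 12 (since 12·12 = 144 = 11·13 + 1), so t ≡ 12·1 = 12 ≡ 12 (mod 13).
    Then x = 2 + 12·12 = 146, valid modulo lcm(12, 13) = 156: x ≡ 146 (mod 156).
Verify: 146 mod 3 = 2 ✓, 146 mod 4 = 2 ✓, 146 mod 13 = 3 ✓.

x ≡ 146 (mod 156).


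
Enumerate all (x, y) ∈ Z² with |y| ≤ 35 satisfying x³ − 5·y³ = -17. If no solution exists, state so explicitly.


The equation is x³ - 5y³ = -17. For fixed y, x³ = 5·y³ − 17, so a solution requires the RHS to be a perfect cube.
Strategy: iterate y from -35 to 35, compute RHS = 5·y³ − 17, and check whether it is a (positive or negative) perfect cube.
Check small values of y:
  y = 0: RHS = -17 is not a perfect cube.
  y = 1: RHS = -12 is not a perfect cube.
  y = -1: RHS = -22 is not a perfect cube.
  y = 2: RHS = 23 is not a perfect cube.
  y = -2: RHS = -57 is not a perfect cube.
  y = 3: RHS = 118 is not a perfect cube.
  y = -3: RHS = -152 is not a perfect cube.
Continuing the search up to |y| = 35 finds no solutions either.
No (x, y) in the scanned range satisfies the equation.

No integer solutions with |y| ≤ 35.


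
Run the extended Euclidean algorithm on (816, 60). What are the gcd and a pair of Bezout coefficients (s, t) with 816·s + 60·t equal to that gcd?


Euclidean algorithm on (816, 60) — divide until remainder is 0:
  816 = 13 · 60 + 36
  60 = 1 · 36 + 24
  36 = 1 · 24 + 12
  24 = 2 · 12 + 0
gcd(816, 60) = 12.
Track Bezout coefficients alongside the remainders: start with r₀ = 816 = a·1 + b·0 (s = 1, t = 0) and r₁ = 60 = a·0 + b·1 (s = 0, t = 1); each new remainder r_{k+1} = r_{k-1} − q_k·r_k inherits s_{k+1} = s_{k-1} − q_k·s_k, t_{k+1} = t_{k-1} − q_k·t_k, so r_k = a·s_k + b·t_k at every step:
  q = 13: r = 36, s = 1 − 13·0 = 1, t = 0 − 13·1 = -13  (check: 816·1 + 60·(-13) = 36)
  q = 1: r = 24, s = 0 − 1·1 = -1, t = 1 − 1·(-13) = 14  (check: 816·(-1) + 60·14 = 24)
  q = 1: r = 12, s = 1 − 1·(-1) = 2, t = -13 − 1·14 = -27  (check: 816·2 + 60·(-27) = 12)
The row with r = 12 (the gcd) gives the Bezout coefficients s = 2, t = -27.
Result: 816 · (2) + 60 · (-27) = 12.

gcd(816, 60) = 12; s = 2, t = -27 (check: 816·2 + 60·(-27) = 12).


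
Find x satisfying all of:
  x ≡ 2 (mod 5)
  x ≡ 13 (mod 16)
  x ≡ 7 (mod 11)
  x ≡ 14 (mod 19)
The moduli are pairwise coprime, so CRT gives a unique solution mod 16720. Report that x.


Product of moduli M = 5 · 16 · 11 · 19 = 16720.
Merge one congruence at a time:
  Start: x ≡ 2 (mod 5).
  Combine with x ≡ 13 (mod 16); new modulus lcm = 80.
    Write x = 2 + 5·t and substitute into x ≡ 13 (mod 16): 5·t ≡ 13 − 2 = 11 (mod 16).
    The inverse of 5 mod 16 is 13 (since 5·13 = 65 = 4·16 + 1), so t ≡ 13·11 = 143 ≡ 15 (mod 16).
    Then x = 2 + 5·15 = 77, valid modulo lcm(5, 16) = 80: x ≡ 77 (mod 80).
  Combine with x ≡ 7 (mod 11); new modulus lcm = 880.
    Write x = 77 + 80·t and substitute into x ≡ 7 (mod 11): 80·t ≡ 7 − 77 = -70 (mod 11).
    Reduce coefficients mod 11: 3·t ≡ 7 (mod 11).
    The inverse of 3 mod 11 is 4 (since 3·4 = 12 = 1·11 + 1), so t ≡ 4·7 = 28 ≡ 6 (mod 11).
    Then x = 77 + 80·6 = 557, valid modulo lcm(80, 11) = 880: x ≡ 557 (mod 880).
  Combine with x ≡ 14 (mod 19); new modulus lcm = 16720.
    Write x = 557 + 880·t and substitute into x ≡ 14 (mod 19): 880·t ≡ 14 − 557 = -543 (mod 19).
    Reduce coefficients mod 19: 6·t ≡ 8 (mod 19).
    The inverse of 6 mod 19 is 16 (since 6·16 = 96 = 5·19 + 1), so t ≡ 16·8 = 128 ≡ 14 (mod 19).
    Then x = 557 + 880·14 = 12877, valid modulo lcm(880, 19) = 16720: x ≡ 12877 (mod 16720).
Verify against each original: 12877 mod 5 = 2, 12877 mod 16 = 13, 12877 mod 11 = 7, 12877 mod 19 = 14.

x ≡ 12877 (mod 16720).


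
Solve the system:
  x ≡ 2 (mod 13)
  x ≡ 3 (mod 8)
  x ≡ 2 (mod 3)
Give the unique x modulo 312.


Moduli 13, 8, 3 are pairwise coprime; by CRT there is a unique solution modulo M = 13 · 8 · 3 = 312.
Solve pairwise, accumulating the modulus:
  Start with x ≡ 2 (mod 13).
  Combine with x ≡ 3 (mod 8): since gcd(13, 8) = 1, we get a unique residue mod 104.
    Write x = 2 + 13·t and substitute into x ≡ 3 (mod 8): 13·t ≡ 3 − 2 = 1 (mod 8).
    Reduce coefficients mod 8: 5·t ≡ 1 (mod 8).
    The inverse of 5 mod 8 is 5 (since 5·5 = 25 = 3·8 + 1), so t ≡ 5·1 = 5 ≡ 5 (mod 8).
    Then x = 2 + 13·5 = 67, valid modulo lcm(13, 8) = 104: x ≡ 67 (mod 104).
  Combine with x ≡ 2 (mod 3): since gcd(104, 3) = 1, we get a unique residue mod 312.
    Write x = 67 + 104·t and substitute into x ≡ 2 (mod 3): 104·t ≡ 2 − 67 = -65 (mod 3).
    Reduce coefficients mod 3: 2·t ≡ 1 (mod 3).
    The inverse of 2 mod 3 is 2 (since 2·2 = 4 = 1·3 + 1), so t ≡ 2·1 = 2 ≡ 2 (mod 3).
    Then x = 67 + 104·2 = 275, valid modulo lcm(104, 3) = 312: x ≡ 275 (mod 312).
Verify: 275 mod 13 = 2 ✓, 275 mod 8 = 3 ✓, 275 mod 3 = 2 ✓.

x ≡ 275 (mod 312).


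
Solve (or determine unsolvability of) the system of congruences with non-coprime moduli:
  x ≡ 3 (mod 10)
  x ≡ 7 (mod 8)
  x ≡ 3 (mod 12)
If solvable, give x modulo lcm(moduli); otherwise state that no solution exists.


Moduli 10, 8, 12 are not pairwise coprime, so CRT works modulo lcm(m_i) when all pairwise compatibility conditions hold.
Pairwise compatibility: gcd(m_i, m_j) must divide a_i - a_j for every pair.
Merge one congruence at a time:
  Start: x ≡ 3 (mod 10).
  Combine with x ≡ 7 (mod 8): gcd(10, 8) = 2; 7 - 3 = 4, which IS divisible by 2, so compatible.
    Write x = 3 + 10·t and substitute into x ≡ 7 (mod 8): 10·t ≡ 7 − 3 = 4 (mod 8).
    Divide the congruence (and modulus) by g = 2: 5·t ≡ 2 (mod 4).
    Reduce coefficients mod 4: 1·t ≡ 2 (mod 4).
    So t ≡ 2 (mod 4).
    Then x = 3 + 10·2 = 23, valid modulo lcm(10, 8) = 40: x ≡ 23 (mod 40).
  Combine with x ≡ 3 (mod 12): gcd(40, 12) = 4; 3 - 23 = -20, which IS divisible by 4, so compatible.
    Write x = 23 + 40·t and substitute into x ≡ 3 (mod 12): 40·t ≡ 3 − 23 = -20 (mod 12).
    Divide the congruence (and modulus) by g = 4: 10·t ≡ -5 (mod 3).
    Reduce coefficients mod 3: 1·t ≡ 1 (mod 3).
    So t ≡ 1 (mod 3).
    Then x = 23 + 40·1 = 63, valid modulo lcm(40, 12) = 120: x ≡ 63 (mod 120).
Verify: 63 mod 10 = 3, 63 mod 8 = 7, 63 mod 12 = 3.

x ≡ 63 (mod 120).


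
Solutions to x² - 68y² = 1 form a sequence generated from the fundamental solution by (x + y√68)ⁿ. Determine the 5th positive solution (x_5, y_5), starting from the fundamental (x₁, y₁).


Step 1: Find the fundamental solution (x₁, y₁) of x² - 68y² = 1.
  Expand √68 as a continued fraction. a₀ = ⌊√68⌋ = 8; iterate m_{k+1} = d_k·a_k − m_k, d_{k+1} = (68 − m_{k+1}²)/d_k, a_{k+1} = ⌊(a₀ + m_{k+1})/d_{k+1}⌋ (starting m₀ = 0, d₀ = 1), with convergents p_k = a_k·p_{k-1} + p_{k-2}, q_k = a_k·q_{k-1} + q_{k-2} (p₋₁ = 1, q₋₁ = 0):
  k = 0: a₀ = 8; p₀/q₀ = 8/1; p₀² − 68·q₀² = 64 − 68 = -4.
  k = 1: m = 8, d = 4, a = ⌊(8 + 8)/4⌋ = 4; p/q = (4·8 + 1)/(4·1 + 0) = 33/4; p² − 68·q² = 1089 − 1088 = 1.
  The first convergent with p² − 68·q² = 1 gives the fundamental solution (x₁, y₁) = (33, 4).
Step 2: Apply the recurrence (x_{n+1}, y_{n+1}) = (x₁x_n + 68y₁y_n, x₁y_n + y₁x_n) repeatedly.
  From (x_1, y_1) = (33, 4): x_2 = 33·33 + 68·4·4 = 2177; y_2 = 33·4 + 4·33 = 264.
  From (x_2, y_2) = (2177, 264): x_3 = 33·2177 + 68·4·264 = 143649; y_3 = 33·264 + 4·2177 = 17420.
  From (x_3, y_3) = (143649, 17420): x_4 = 33·143649 + 68·4·17420 = 9478657; y_4 = 33·17420 + 4·143649 = 1149456.
  From (x_4, y_4) = (9478657, 1149456): x_5 = 33·9478657 + 68·4·1149456 = 625447713; y_5 = 33·1149456 + 4·9478657 = 75846676.
Step 3: Verify x_5² - 68·y_5² = 391184841696930369 - 391184841696930368 = 1 (should be 1). ✓

(x_1, y_1) = (33, 4); (x_5, y_5) = (625447713, 75846676).


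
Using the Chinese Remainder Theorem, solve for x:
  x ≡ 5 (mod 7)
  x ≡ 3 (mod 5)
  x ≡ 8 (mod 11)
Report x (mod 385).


Moduli 7, 5, 11 are pairwise coprime; by CRT there is a unique solution modulo M = 7 · 5 · 11 = 385.
Solve pairwise, accumulating the modulus:
  Start with x ≡ 5 (mod 7).
  Combine with x ≡ 3 (mod 5): since gcd(7, 5) = 1, we get a unique residue mod 35.
    Write x = 5 + 7·t and substitute into x ≡ 3 (mod 5): 7·t ≡ 3 − 5 = -2 (mod 5).
    Reduce coefficients mod 5: 2·t ≡ 3 (mod 5).
    The inverse of 2 mod 5 is 3 (since 2·3 = 6 = 1·5 + 1), so t ≡ 3·3 = 9 ≡ 4 (mod 5).
    Then x = 5 + 7·4 = 33, valid modulo lcm(7, 5) = 35: x ≡ 33 (mod 35).
  Combine with x ≡ 8 (mod 11): since gcd(35, 11) = 1, we get a unique residue mod 385.
    Write x = 33 + 35·t and substitute into x ≡ 8 (mod 11): 35·t ≡ 8 − 33 = -25 (mod 11).
    Reduce coefficients mod 11: 2·t ≡ 8 (mod 11).
    The inverse of 2 mod 11 is 6 (since 2·6 = 12 = 1·11 + 1), so t ≡ 6·8 = 48 ≡ 4 (mod 11).
    Then x = 33 + 35·4 = 173, valid modulo lcm(35, 11) = 385: x ≡ 173 (mod 385).
Verify: 173 mod 7 = 5 ✓, 173 mod 5 = 3 ✓, 173 mod 11 = 8 ✓.

x ≡ 173 (mod 385).


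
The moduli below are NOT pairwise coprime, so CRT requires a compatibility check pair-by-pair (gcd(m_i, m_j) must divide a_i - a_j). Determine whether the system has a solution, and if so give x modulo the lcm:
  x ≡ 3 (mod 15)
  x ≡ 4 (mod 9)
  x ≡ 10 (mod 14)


Moduli 15, 9, 14 are not pairwise coprime, so CRT works modulo lcm(m_i) when all pairwise compatibility conditions hold.
Pairwise compatibility: gcd(m_i, m_j) must divide a_i - a_j for every pair.
Merge one congruence at a time:
  Start: x ≡ 3 (mod 15).
  Combine with x ≡ 4 (mod 9): gcd(15, 9) = 3, and 4 - 3 = 1 is NOT divisible by 3.
    ⇒ system is inconsistent (no integer solution).

No solution (the system is inconsistent).


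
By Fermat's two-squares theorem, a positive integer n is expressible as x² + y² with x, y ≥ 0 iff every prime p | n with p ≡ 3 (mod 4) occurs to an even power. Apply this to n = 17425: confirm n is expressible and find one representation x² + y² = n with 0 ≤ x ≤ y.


Step 1: Factor n = 17425 = 5^2 · 17 · 41.
Step 2: Check the mod-4 condition on each prime factor: 5 ≡ 1 (mod 4), exponent 2; 17 ≡ 1 (mod 4), exponent 1; 41 ≡ 1 (mod 4), exponent 1.
All primes ≡ 3 (mod 4) appear to even exponent (or don't appear), so by the two-squares theorem n IS expressible as a sum of two squares.
Step 3: Build a representation. Group n = k² · m with k = 5 and m = 17 · 41 = 697 (a product of primes ≡ 1 (mod 4)); a representation of m scales to one of n via (k·x)² + (k·y)² = k²(x² + y²). Each prime p ≡ 1 (mod 4) is itself a sum of two squares; find a² by testing p − a² for a perfect square:
  17: 17 − 1² = 16 = 4² ⇒ 17 = 1² + 4².
  41: 41 − 1² = 40, 41 − 2² = 37, 41 − 3² = 32, 41 − 4² = 25 = 5² ⇒ 41 = 4² + 5².
  Combine using the Brahmagupta–Fibonacci identity (a² + b²)(c² + d²) = (ac − bd)² + (ad + bc)² = (ac + bd)² + (ad − bc)²:
  17 · 41 = 697: from (1² + 4²)(4² + 5²), take (1·4 − 4·5, 1·5 + 4·4) = (4 − 20, 5 + 16) = (-16, 21); dropping signs (only squares matter) gives (16, 21); check 16² + 21² = 256 + 441 = 697 ✓.
  Scale by k = 5: (5·16, 5·21) = (80, 105).
Step 4: Order so x ≤ y and verify: 80² + 105² = 6400 + 11025 = 17425 = n. ✓

n = 17425 = 80² + 105² (one valid representation with x ≤ y).


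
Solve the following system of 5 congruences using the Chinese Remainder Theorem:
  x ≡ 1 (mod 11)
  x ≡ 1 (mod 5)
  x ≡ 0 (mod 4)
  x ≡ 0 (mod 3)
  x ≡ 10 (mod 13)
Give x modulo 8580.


Product of moduli M = 11 · 5 · 4 · 3 · 13 = 8580.
Merge one congruence at a time:
  Start: x ≡ 1 (mod 11).
  Combine with x ≡ 1 (mod 5); new modulus lcm = 55.
    Write x = 1 + 11·t and substitute into x ≡ 1 (mod 5): 11·t ≡ 1 − 1 = 0 (mod 5).
    Reduce coefficients mod 5: 1·t ≡ 0 (mod 5).
    So t ≡ 0 (mod 5).
    Then x = 1 + 11·0 = 1, valid modulo lcm(11, 5) = 55: x ≡ 1 (mod 55).
  Combine with x ≡ 0 (mod 4); new modulus lcm = 220.
    Write x = 1 + 55·t and substitute into x ≡ 0 (mod 4): 55·t ≡ 0 − 1 = -1 (mod 4).
    Reduce coefficients mod 4: 3·t ≡ 3 (mod 4).
    The inverse of 3 mod 4 is 3 (since 3·3 = 9 = 2·4 + 1), so t ≡ 3·3 = 9 ≡ 1 (mod 4).
    Then x = 1 + 55·1 = 56, valid modulo lcm(55, 4) = 220: x ≡ 56 (mod 220).
  Combine with x ≡ 0 (mod 3); new modulus lcm = 660.
    Write x = 56 + 220·t and substitute into x ≡ 0 (mod 3): 220·t ≡ 0 − 56 = -56 (mod 3).
    Reduce coefficients mod 3: 1·t ≡ 1 (mod 3).
    So t ≡ 1 (mod 3).
    Then x = 56 + 220·1 = 276, valid modulo lcm(220, 3) = 660: x ≡ 276 (mod 660).
  Combine with x ≡ 10 (mod 13); new modulus lcm = 8580.
    Write x = 276 + 660·t and substitute into x ≡ 10 (mod 13): 660·t ≡ 10 − 276 = -266 (mod 13).
    Reduce coefficients mod 13: 10·t ≡ 7 (mod 13).
    The inverse of 10 mod 13 is 4 (since 10·4 = 40 = 3·13 + 1), so t ≡ 4·7 = 28 ≡ 2 (mod 13).
    Then x = 276 + 660·2 = 1596, valid modulo lcm(660, 13) = 8580: x ≡ 1596 (mod 8580).
Verify against each original: 1596 mod 11 = 1, 1596 mod 5 = 1, 1596 mod 4 = 0, 1596 mod 3 = 0, 1596 mod 13 = 10.

x ≡ 1596 (mod 8580).


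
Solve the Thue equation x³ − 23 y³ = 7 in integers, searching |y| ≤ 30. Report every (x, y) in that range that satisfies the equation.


The equation is x³ - 23y³ = 7. For fixed y, x³ = 23·y³ + 7, so a solution requires the RHS to be a perfect cube.
Strategy: iterate y from -30 to 30, compute RHS = 23·y³ + 7, and check whether it is a (positive or negative) perfect cube.
Check small values of y:
  y = 0: RHS = 7 is not a perfect cube.
  y = 1: RHS = 30 is not a perfect cube.
  y = -1: RHS = -16 is not a perfect cube.
  y = 2: RHS = 191 is not a perfect cube.
  y = -2: RHS = -177 is not a perfect cube.
  y = 3: RHS = 628 is not a perfect cube.
  y = -3: RHS = -614 is not a perfect cube.
Continuing the search up to |y| = 30 finds no solutions either.
No (x, y) in the scanned range satisfies the equation.

No integer solutions with |y| ≤ 30.


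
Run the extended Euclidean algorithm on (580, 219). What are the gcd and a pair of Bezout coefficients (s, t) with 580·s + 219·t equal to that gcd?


Euclidean algorithm on (580, 219) — divide until remainder is 0:
  580 = 2 · 219 + 142
  219 = 1 · 142 + 77
  142 = 1 · 77 + 65
  77 = 1 · 65 + 12
  65 = 5 · 12 + 5
  12 = 2 · 5 + 2
  5 = 2 · 2 + 1
  2 = 2 · 1 + 0
gcd(580, 219) = 1.
Track Bezout coefficients alongside the remainders: start with r₀ = 580 = a·1 + b·0 (s = 1, t = 0) and r₁ = 219 = a·0 + b·1 (s = 0, t = 1); each new remainder r_{k+1} = r_{k-1} − q_k·r_k inherits s_{k+1} = s_{k-1} − q_k·s_k, t_{k+1} = t_{k-1} − q_k·t_k, so r_k = a·s_k + b·t_k at every step:
  q = 2: r = 142, s = 1 − 2·0 = 1, t = 0 − 2·1 = -2  (check: 580·1 + 219·(-2) = 142)
  q = 1: r = 77, s = 0 − 1·1 = -1, t = 1 − 1·(-2) = 3  (check: 580·(-1) + 219·3 = 77)
  q = 1: r = 65, s = 1 − 1·(-1) = 2, t = -2 − 1·3 = -5  (check: 580·2 + 219·(-5) = 65)
  q = 1: r = 12, s = -1 − 1·2 = -3, t = 3 − 1·(-5) = 8  (check: 580·(-3) + 219·8 = 12)
  q = 5: r = 5, s = 2 − 5·(-3) = 17, t = -5 − 5·8 = -45  (check: 580·17 + 219·(-45) = 5)
  q = 2: r = 2, s = -3 − 2·17 = -37, t = 8 − 2·(-45) = 98  (check: 580·(-37) + 219·98 = 2)
  q = 2: r = 1, s = 17 − 2·(-37) = 91, t = -45 − 2·98 = -241  (check: 580·91 + 219·(-241) = 1)
The row with r = 1 (the gcd) gives the Bezout coefficients s = 91, t = -241.
Result: 580 · (91) + 219 · (-241) = 1.

gcd(580, 219) = 1; s = 91, t = -241 (check: 580·91 + 219·(-241) = 1).


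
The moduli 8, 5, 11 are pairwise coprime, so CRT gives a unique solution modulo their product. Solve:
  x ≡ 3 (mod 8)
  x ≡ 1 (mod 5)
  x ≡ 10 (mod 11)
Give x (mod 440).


Moduli 8, 5, 11 are pairwise coprime; by CRT there is a unique solution modulo M = 8 · 5 · 11 = 440.
Solve pairwise, accumulating the modulus:
  Start with x ≡ 3 (mod 8).
  Combine with x ≡ 1 (mod 5): since gcd(8, 5) = 1, we get a unique residue mod 40.
    Write x = 3 + 8·t and substitute into x ≡ 1 (mod 5): 8·t ≡ 1 − 3 = -2 (mod 5).
    Reduce coefficients mod 5: 3·t ≡ 3 (mod 5).
    The inverse of 3 mod 5 is 2 (since 3·2 = 6 = 1·5 + 1), so t ≡ 2·3 = 6 ≡ 1 (mod 5).
    Then x = 3 + 8·1 = 11, valid modulo lcm(8, 5) = 40: x ≡ 11 (mod 40).
  Combine with x ≡ 10 (mod 11): since gcd(40, 11) = 1, we get a unique residue mod 440.
    Write x = 11 + 40·t and substitute into x ≡ 10 (mod 11): 40·t ≡ 10 − 11 = -1 (mod 11).
    Reduce coefficients mod 11: 7·t ≡ 10 (mod 11).
    The inverse of 7 mod 11 is 8 (since 7·8 = 56 = 5·11 + 1), so t ≡ 8·10 = 80 ≡ 3 (mod 11).
    Then x = 11 + 40·3 = 131, valid modulo lcm(40, 11) = 440: x ≡ 131 (mod 440).
Verify: 131 mod 8 = 3 ✓, 131 mod 5 = 1 ✓, 131 mod 11 = 10 ✓.

x ≡ 131 (mod 440).


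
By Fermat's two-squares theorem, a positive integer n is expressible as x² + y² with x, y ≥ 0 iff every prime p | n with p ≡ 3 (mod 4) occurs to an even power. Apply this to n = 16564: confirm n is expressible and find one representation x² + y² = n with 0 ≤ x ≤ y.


Step 1: Factor n = 16564 = 2^2 · 41 · 101.
Step 2: Check the mod-4 condition on each prime factor: 2 = 2 (special); 41 ≡ 1 (mod 4), exponent 1; 101 ≡ 1 (mod 4), exponent 1.
All primes ≡ 3 (mod 4) appear to even exponent (or don't appear), so by the two-squares theorem n IS expressible as a sum of two squares.
Step 3: Build a representation. Group n = k² · m with k = 2 and m = 41 · 101 = 4141 (a product of primes ≡ 1 (mod 4)); a representation of m scales to one of n via (k·x)² + (k·y)² = k²(x² + y²). Each prime p ≡ 1 (mod 4) is itself a sum of two squares; find a² by testing p − a² for a perfect square:
  41: 41 − 1² = 40, 41 − 2² = 37, 41 − 3² = 32, 41 − 4² = 25 = 5² ⇒ 41 = 4² + 5².
  101: 101 − 1² = 100 = 10² ⇒ 101 = 1² + 10².
  Combine using the Brahmagupta–Fibonacci identity (a² + b²)(c² + d²) = (ac − bd)² + (ad + bc)² = (ac + bd)² + (ad − bc)²:
  41 · 101 = 4141: from (4² + 5²)(1² + 10²), take (4·1 − 5·10, 4·10 + 5·1) = (4 − 50, 40 + 5) = (-46, 45); dropping signs (only squares matter) gives (46, 45); check 46² + 45² = 2116 + 2025 = 4141 ✓.
  Scale by k = 2: (2·46, 2·45) = (92, 90).
Step 4: Order so x ≤ y and verify: 90² + 92² = 8100 + 8464 = 16564 = n. ✓

n = 16564 = 90² + 92² (one valid representation with x ≤ y).


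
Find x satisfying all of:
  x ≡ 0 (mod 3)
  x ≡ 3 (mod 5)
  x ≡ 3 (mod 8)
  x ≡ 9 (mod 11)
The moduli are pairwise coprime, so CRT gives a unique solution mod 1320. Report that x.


Product of moduli M = 3 · 5 · 8 · 11 = 1320.
Merge one congruence at a time:
  Start: x ≡ 0 (mod 3).
  Combine with x ≡ 3 (mod 5); new modulus lcm = 15.
    Write x = 0 + 3·t and substitute into x ≡ 3 (mod 5): 3·t ≡ 3 − 0 = 3 (mod 5).
    The inverse of 3 mod 5 is 2 (since 3·2 = 6 = 1·5 + 1), so t ≡ 2·3 = 6 ≡ 1 (mod 5).
    Then x = 0 + 3·1 = 3, valid modulo lcm(3, 5) = 15: x ≡ 3 (mod 15).
  Combine with x ≡ 3 (mod 8); new modulus lcm = 120.
    Write x = 3 + 15·t and substitute into x ≡ 3 (mod 8): 15·t ≡ 3 − 3 = 0 (mod 8).
    Reduce coefficients mod 8: 7·t ≡ 0 (mod 8).
    The inverse of 7 mod 8 is 7 (since 7·7 = 49 = 6·8 + 1), so t ≡ 7·0 = 0 ≡ 0 (mod 8).
    Then x = 3 + 15·0 = 3, valid modulo lcm(15, 8) = 120: x ≡ 3 (mod 120).
  Combine with x ≡ 9 (mod 11); new modulus lcm = 1320.
    Write x = 3 + 120·t and substitute into x ≡ 9 (mod 11): 120·t ≡ 9 − 3 = 6 (mod 11).
    Reduce coefficients mod 11: 10·t ≡ 6 (mod 11).
    The inverse of 10 mod 11 is 10 (since 10·10 = 100 = 9·11 + 1), so t ≡ 10·6 = 60 ≡ 5 (mod 11).
    Then x = 3 + 120·5 = 603, valid modulo lcm(120, 11) = 1320: x ≡ 603 (mod 1320).
Verify against each original: 603 mod 3 = 0, 603 mod 5 = 3, 603 mod 8 = 3, 603 mod 11 = 9.

x ≡ 603 (mod 1320).


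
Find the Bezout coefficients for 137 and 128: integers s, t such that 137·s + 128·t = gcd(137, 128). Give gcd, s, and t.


Euclidean algorithm on (137, 128) — divide until remainder is 0:
  137 = 1 · 128 + 9
  128 = 14 · 9 + 2
  9 = 4 · 2 + 1
  2 = 2 · 1 + 0
gcd(137, 128) = 1.
Track Bezout coefficients alongside the remainders: start with r₀ = 137 = a·1 + b·0 (s = 1, t = 0) and r₁ = 128 = a·0 + b·1 (s = 0, t = 1); each new remainder r_{k+1} = r_{k-1} − q_k·r_k inherits s_{k+1} = s_{k-1} − q_k·s_k, t_{k+1} = t_{k-1} − q_k·t_k, so r_k = a·s_k + b·t_k at every step:
  q = 1: r = 9, s = 1 − 1·0 = 1, t = 0 − 1·1 = -1  (check: 137·1 + 128·(-1) = 9)
  q = 14: r = 2, s = 0 − 14·1 = -14, t = 1 − 14·(-1) = 15  (check: 137·(-14) + 128·15 = 2)
  q = 4: r = 1, s = 1 − 4·(-14) = 57, t = -1 − 4·15 = -61  (check: 137·57 + 128·(-61) = 1)
The row with r = 1 (the gcd) gives the Bezout coefficients s = 57, t = -61.
Result: 137 · (57) + 128 · (-61) = 1.

gcd(137, 128) = 1; s = 57, t = -61 (check: 137·57 + 128·(-61) = 1).


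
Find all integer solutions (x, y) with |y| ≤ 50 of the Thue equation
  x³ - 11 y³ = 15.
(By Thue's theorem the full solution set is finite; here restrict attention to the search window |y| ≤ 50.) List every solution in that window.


The equation is x³ - 11y³ = 15. For fixed y, x³ = 11·y³ + 15, so a solution requires the RHS to be a perfect cube.
Strategy: iterate y from -50 to 50, compute RHS = 11·y³ + 15, and check whether it is a (positive or negative) perfect cube.
Check small values of y:
  y = 0: RHS = 15 is not a perfect cube.
  y = 1: RHS = 26 is not a perfect cube.
  y = -1: RHS = 4 is not a perfect cube.
  y = 2: RHS = 103 is not a perfect cube.
  y = -2: RHS = -73 is not a perfect cube.
  y = 3: RHS = 312 is not a perfect cube.
  y = -3: RHS = -282 is not a perfect cube.
Continuing the search up to |y| = 50 finds no solutions either.
No (x, y) in the scanned range satisfies the equation.

No integer solutions with |y| ≤ 50.


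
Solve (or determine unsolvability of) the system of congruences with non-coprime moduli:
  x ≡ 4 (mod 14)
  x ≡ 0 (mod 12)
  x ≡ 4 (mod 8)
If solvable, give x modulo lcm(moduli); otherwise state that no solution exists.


Moduli 14, 12, 8 are not pairwise coprime, so CRT works modulo lcm(m_i) when all pairwise compatibility conditions hold.
Pairwise compatibility: gcd(m_i, m_j) must divide a_i - a_j for every pair.
Merge one congruence at a time:
  Start: x ≡ 4 (mod 14).
  Combine with x ≡ 0 (mod 12): gcd(14, 12) = 2; 0 - 4 = -4, which IS divisible by 2, so compatible.
    Write x = 4 + 14·t and substitute into x ≡ 0 (mod 12): 14·t ≡ 0 − 4 = -4 (mod 12).
    Divide the congruence (and modulus) by g = 2: 7·t ≡ -2 (mod 6).
    Reduce coefficients mod 6: 1·t ≡ 4 (mod 6).
    So t ≡ 4 (mod 6).
    Then x = 4 + 14·4 = 60, valid modulo lcm(14, 12) = 84: x ≡ 60 (mod 84).
  Combine with x ≡ 4 (mod 8): gcd(84, 8) = 4; 4 - 60 = -56, which IS divisible by 4, so compatible.
    Write x = 60 + 84·t and substitute into x ≡ 4 (mod 8): 84·t ≡ 4 − 60 = -56 (mod 8).
    Divide the congruence (and modulus) by g = 4: 21·t ≡ -14 (mod 2).
    Reduce coefficients mod 2: 1·t ≡ 0 (mod 2).
    So t ≡ 0 (mod 2).
    Then x = 60 + 84·0 = 60, valid modulo lcm(84, 8) = 168: x ≡ 60 (mod 168).
Verify: 60 mod 14 = 4, 60 mod 12 = 0, 60 mod 8 = 4.

x ≡ 60 (mod 168).


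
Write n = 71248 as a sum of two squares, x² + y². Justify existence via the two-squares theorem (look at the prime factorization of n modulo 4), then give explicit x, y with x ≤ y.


Step 1: Factor n = 71248 = 2^4 · 61 · 73.
Step 2: Check the mod-4 condition on each prime factor: 2 = 2 (special); 61 ≡ 1 (mod 4), exponent 1; 73 ≡ 1 (mod 4), exponent 1.
All primes ≡ 3 (mod 4) appear to even exponent (or don't appear), so by the two-squares theorem n IS expressible as a sum of two squares.
Step 3: Build a representation. Group n = k² · m with k = 4 and m = 61 · 73 = 4453 (a product of primes ≡ 1 (mod 4)); a representation of m scales to one of n via (k·x)² + (k·y)² = k²(x² + y²). Each prime p ≡ 1 (mod 4) is itself a sum of two squares; find a² by testing p − a² for a perfect square:
  61: 61 − 1² = 60, 61 − 2² = 57, 61 − 3² = 52, 61 − 4² = 45, 61 − 5² = 36 = 6² ⇒ 61 = 5² + 6².
  73: 73 − 1² = 72, 73 − 2² = 69, 73 − 3² = 64 = 8² ⇒ 73 = 3² + 8².
  Combine using the Brahmagupta–Fibonacci identity (a² + b²)(c² + d²) = (ac − bd)² + (ad + bc)² = (ac + bd)² + (ad − bc)²:
  61 · 73 = 4453: from (5² + 6²)(3² + 8²), take (5·3 − 6·8, 5·8 + 6·3) = (15 − 48, 40 + 18) = (-33, 58); dropping signs (only squares matter) gives (33, 58); check 33² + 58² = 1089 + 3364 = 4453 ✓.
  Scale by k = 4: (4·33, 4·58) = (132, 232).
Step 4: Order so x ≤ y and verify: 132² + 232² = 17424 + 53824 = 71248 = n. ✓

n = 71248 = 132² + 232² (one valid representation with x ≤ y).
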